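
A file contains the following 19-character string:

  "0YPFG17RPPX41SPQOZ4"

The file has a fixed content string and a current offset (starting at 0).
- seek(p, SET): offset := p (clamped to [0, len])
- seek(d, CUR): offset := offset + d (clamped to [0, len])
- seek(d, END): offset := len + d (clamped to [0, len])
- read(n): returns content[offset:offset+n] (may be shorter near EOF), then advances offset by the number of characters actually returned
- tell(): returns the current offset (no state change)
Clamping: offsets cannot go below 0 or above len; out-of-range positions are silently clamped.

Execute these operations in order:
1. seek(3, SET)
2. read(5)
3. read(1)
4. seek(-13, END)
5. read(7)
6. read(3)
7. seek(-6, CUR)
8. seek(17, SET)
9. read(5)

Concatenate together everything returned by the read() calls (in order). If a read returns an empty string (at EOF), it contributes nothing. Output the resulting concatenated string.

After 1 (seek(3, SET)): offset=3
After 2 (read(5)): returned 'FG17R', offset=8
After 3 (read(1)): returned 'P', offset=9
After 4 (seek(-13, END)): offset=6
After 5 (read(7)): returned '7RPPX41', offset=13
After 6 (read(3)): returned 'SPQ', offset=16
After 7 (seek(-6, CUR)): offset=10
After 8 (seek(17, SET)): offset=17
After 9 (read(5)): returned 'Z4', offset=19

Answer: FG17RP7RPPX41SPQZ4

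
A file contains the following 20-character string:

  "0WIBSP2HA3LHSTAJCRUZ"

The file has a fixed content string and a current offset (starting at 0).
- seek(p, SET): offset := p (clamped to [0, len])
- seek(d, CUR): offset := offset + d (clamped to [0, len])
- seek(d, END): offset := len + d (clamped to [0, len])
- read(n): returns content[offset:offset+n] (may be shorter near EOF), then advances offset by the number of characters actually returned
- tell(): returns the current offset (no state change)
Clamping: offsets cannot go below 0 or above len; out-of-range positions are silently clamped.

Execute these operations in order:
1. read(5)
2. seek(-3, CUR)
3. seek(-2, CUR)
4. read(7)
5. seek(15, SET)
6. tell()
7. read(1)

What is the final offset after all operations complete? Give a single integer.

After 1 (read(5)): returned '0WIBS', offset=5
After 2 (seek(-3, CUR)): offset=2
After 3 (seek(-2, CUR)): offset=0
After 4 (read(7)): returned '0WIBSP2', offset=7
After 5 (seek(15, SET)): offset=15
After 6 (tell()): offset=15
After 7 (read(1)): returned 'J', offset=16

Answer: 16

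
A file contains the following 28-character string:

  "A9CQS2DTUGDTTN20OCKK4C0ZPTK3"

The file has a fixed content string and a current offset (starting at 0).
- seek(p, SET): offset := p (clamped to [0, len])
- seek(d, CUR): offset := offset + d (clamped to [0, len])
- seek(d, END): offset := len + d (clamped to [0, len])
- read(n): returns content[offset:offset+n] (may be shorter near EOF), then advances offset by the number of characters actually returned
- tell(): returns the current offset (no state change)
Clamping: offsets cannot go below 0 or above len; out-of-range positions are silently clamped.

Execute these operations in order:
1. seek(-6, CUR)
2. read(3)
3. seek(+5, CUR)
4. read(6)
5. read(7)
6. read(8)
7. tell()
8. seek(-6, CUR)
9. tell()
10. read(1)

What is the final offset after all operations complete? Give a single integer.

Answer: 23

Derivation:
After 1 (seek(-6, CUR)): offset=0
After 2 (read(3)): returned 'A9C', offset=3
After 3 (seek(+5, CUR)): offset=8
After 4 (read(6)): returned 'UGDTTN', offset=14
After 5 (read(7)): returned '20OCKK4', offset=21
After 6 (read(8)): returned 'C0ZPTK3', offset=28
After 7 (tell()): offset=28
After 8 (seek(-6, CUR)): offset=22
After 9 (tell()): offset=22
After 10 (read(1)): returned '0', offset=23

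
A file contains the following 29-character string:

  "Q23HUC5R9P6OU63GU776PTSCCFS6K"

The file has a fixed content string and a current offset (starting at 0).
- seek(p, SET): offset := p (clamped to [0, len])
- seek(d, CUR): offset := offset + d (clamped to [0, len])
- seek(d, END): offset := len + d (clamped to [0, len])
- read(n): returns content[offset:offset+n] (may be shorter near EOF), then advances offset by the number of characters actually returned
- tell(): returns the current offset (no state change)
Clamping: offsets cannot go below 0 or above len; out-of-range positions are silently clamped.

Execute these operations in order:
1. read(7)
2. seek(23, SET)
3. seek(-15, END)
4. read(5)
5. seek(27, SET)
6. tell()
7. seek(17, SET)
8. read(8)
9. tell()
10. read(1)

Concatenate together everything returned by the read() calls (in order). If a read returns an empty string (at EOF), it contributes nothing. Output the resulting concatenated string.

Answer: Q23HUC53GU77776PTSCCF

Derivation:
After 1 (read(7)): returned 'Q23HUC5', offset=7
After 2 (seek(23, SET)): offset=23
After 3 (seek(-15, END)): offset=14
After 4 (read(5)): returned '3GU77', offset=19
After 5 (seek(27, SET)): offset=27
After 6 (tell()): offset=27
After 7 (seek(17, SET)): offset=17
After 8 (read(8)): returned '776PTSCC', offset=25
After 9 (tell()): offset=25
After 10 (read(1)): returned 'F', offset=26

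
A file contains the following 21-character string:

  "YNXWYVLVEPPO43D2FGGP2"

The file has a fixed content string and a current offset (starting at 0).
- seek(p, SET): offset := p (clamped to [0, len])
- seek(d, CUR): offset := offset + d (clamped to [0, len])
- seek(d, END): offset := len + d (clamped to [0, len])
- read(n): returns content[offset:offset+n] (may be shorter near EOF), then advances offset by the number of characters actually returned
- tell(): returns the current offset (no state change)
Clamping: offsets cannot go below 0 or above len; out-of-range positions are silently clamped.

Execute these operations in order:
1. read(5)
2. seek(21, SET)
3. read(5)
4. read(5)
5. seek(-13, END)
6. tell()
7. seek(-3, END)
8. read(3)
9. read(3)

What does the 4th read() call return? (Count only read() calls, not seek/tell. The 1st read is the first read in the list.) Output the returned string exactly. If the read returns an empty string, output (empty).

After 1 (read(5)): returned 'YNXWY', offset=5
After 2 (seek(21, SET)): offset=21
After 3 (read(5)): returned '', offset=21
After 4 (read(5)): returned '', offset=21
After 5 (seek(-13, END)): offset=8
After 6 (tell()): offset=8
After 7 (seek(-3, END)): offset=18
After 8 (read(3)): returned 'GP2', offset=21
After 9 (read(3)): returned '', offset=21

Answer: GP2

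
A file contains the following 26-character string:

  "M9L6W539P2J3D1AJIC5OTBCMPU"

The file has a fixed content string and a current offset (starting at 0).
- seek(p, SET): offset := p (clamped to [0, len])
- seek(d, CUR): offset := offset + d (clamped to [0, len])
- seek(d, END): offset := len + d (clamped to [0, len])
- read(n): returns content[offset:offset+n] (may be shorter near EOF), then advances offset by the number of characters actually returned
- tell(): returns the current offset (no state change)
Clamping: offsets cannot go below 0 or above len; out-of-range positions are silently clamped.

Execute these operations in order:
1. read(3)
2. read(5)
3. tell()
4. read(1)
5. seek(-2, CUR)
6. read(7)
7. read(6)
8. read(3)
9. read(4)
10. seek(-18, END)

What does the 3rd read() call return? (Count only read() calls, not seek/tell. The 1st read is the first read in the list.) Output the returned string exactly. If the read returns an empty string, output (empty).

After 1 (read(3)): returned 'M9L', offset=3
After 2 (read(5)): returned '6W539', offset=8
After 3 (tell()): offset=8
After 4 (read(1)): returned 'P', offset=9
After 5 (seek(-2, CUR)): offset=7
After 6 (read(7)): returned '9P2J3D1', offset=14
After 7 (read(6)): returned 'AJIC5O', offset=20
After 8 (read(3)): returned 'TBC', offset=23
After 9 (read(4)): returned 'MPU', offset=26
After 10 (seek(-18, END)): offset=8

Answer: P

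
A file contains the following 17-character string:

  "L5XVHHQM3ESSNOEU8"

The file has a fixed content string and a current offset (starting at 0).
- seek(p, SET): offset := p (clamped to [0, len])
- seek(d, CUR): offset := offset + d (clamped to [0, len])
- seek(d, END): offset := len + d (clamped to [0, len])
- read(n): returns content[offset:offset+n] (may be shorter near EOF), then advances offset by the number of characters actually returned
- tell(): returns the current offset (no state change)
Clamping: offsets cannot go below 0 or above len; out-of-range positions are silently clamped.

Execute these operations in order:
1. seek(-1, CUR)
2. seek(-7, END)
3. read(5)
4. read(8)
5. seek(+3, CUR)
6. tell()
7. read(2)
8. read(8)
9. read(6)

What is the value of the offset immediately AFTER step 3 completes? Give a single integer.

After 1 (seek(-1, CUR)): offset=0
After 2 (seek(-7, END)): offset=10
After 3 (read(5)): returned 'SSNOE', offset=15

Answer: 15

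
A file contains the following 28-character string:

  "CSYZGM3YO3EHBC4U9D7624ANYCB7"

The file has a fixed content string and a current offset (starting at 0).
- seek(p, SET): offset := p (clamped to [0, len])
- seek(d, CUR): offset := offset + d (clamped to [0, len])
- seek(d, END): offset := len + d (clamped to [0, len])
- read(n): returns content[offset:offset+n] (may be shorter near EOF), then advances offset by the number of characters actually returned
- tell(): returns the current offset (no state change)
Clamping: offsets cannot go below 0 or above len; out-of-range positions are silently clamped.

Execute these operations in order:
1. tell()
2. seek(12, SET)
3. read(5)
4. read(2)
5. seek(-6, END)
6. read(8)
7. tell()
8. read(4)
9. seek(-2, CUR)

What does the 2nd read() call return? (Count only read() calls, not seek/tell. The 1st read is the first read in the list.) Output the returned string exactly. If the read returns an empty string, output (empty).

After 1 (tell()): offset=0
After 2 (seek(12, SET)): offset=12
After 3 (read(5)): returned 'BC4U9', offset=17
After 4 (read(2)): returned 'D7', offset=19
After 5 (seek(-6, END)): offset=22
After 6 (read(8)): returned 'ANYCB7', offset=28
After 7 (tell()): offset=28
After 8 (read(4)): returned '', offset=28
After 9 (seek(-2, CUR)): offset=26

Answer: D7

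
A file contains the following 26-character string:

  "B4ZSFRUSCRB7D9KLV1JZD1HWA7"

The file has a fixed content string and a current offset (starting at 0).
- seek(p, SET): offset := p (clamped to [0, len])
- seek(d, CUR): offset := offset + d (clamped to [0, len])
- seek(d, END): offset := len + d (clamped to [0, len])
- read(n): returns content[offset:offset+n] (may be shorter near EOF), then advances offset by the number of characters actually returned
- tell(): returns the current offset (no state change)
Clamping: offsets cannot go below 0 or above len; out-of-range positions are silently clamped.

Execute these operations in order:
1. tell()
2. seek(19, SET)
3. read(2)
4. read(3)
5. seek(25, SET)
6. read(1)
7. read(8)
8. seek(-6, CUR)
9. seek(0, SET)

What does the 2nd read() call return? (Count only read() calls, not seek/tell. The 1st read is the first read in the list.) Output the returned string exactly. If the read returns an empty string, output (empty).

Answer: 1HW

Derivation:
After 1 (tell()): offset=0
After 2 (seek(19, SET)): offset=19
After 3 (read(2)): returned 'ZD', offset=21
After 4 (read(3)): returned '1HW', offset=24
After 5 (seek(25, SET)): offset=25
After 6 (read(1)): returned '7', offset=26
After 7 (read(8)): returned '', offset=26
After 8 (seek(-6, CUR)): offset=20
After 9 (seek(0, SET)): offset=0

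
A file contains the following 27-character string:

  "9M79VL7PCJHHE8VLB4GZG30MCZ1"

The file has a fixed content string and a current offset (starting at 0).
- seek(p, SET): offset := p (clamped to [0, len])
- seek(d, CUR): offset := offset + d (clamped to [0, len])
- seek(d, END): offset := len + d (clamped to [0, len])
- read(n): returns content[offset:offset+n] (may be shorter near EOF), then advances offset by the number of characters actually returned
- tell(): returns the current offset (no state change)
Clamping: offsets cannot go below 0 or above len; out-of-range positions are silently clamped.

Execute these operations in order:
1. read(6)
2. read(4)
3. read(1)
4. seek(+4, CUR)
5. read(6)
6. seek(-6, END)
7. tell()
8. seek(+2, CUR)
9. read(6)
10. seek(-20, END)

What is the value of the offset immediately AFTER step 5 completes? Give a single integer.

Answer: 21

Derivation:
After 1 (read(6)): returned '9M79VL', offset=6
After 2 (read(4)): returned '7PCJ', offset=10
After 3 (read(1)): returned 'H', offset=11
After 4 (seek(+4, CUR)): offset=15
After 5 (read(6)): returned 'LB4GZG', offset=21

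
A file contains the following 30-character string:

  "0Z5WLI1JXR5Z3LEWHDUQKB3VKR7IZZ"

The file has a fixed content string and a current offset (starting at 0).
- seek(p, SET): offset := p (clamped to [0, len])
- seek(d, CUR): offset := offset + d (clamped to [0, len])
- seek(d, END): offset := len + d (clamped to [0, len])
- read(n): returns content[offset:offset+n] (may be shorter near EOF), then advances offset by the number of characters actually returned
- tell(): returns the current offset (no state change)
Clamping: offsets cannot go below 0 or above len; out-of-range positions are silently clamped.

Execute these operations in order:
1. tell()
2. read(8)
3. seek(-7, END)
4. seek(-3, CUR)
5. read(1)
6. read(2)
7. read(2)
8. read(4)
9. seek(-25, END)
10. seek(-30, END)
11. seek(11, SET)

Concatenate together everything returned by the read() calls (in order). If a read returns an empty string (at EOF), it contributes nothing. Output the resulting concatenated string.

After 1 (tell()): offset=0
After 2 (read(8)): returned '0Z5WLI1J', offset=8
After 3 (seek(-7, END)): offset=23
After 4 (seek(-3, CUR)): offset=20
After 5 (read(1)): returned 'K', offset=21
After 6 (read(2)): returned 'B3', offset=23
After 7 (read(2)): returned 'VK', offset=25
After 8 (read(4)): returned 'R7IZ', offset=29
After 9 (seek(-25, END)): offset=5
After 10 (seek(-30, END)): offset=0
After 11 (seek(11, SET)): offset=11

Answer: 0Z5WLI1JKB3VKR7IZ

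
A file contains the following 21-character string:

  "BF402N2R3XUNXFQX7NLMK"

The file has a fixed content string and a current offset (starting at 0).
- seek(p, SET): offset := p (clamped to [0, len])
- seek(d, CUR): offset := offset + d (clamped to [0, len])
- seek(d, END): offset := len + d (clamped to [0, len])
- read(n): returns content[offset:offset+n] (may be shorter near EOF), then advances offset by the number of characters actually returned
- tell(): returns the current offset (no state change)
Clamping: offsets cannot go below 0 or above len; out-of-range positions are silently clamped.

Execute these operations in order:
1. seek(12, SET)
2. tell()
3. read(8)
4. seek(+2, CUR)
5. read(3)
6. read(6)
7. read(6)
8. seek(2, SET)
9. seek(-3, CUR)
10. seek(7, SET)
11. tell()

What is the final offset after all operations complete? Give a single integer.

After 1 (seek(12, SET)): offset=12
After 2 (tell()): offset=12
After 3 (read(8)): returned 'XFQX7NLM', offset=20
After 4 (seek(+2, CUR)): offset=21
After 5 (read(3)): returned '', offset=21
After 6 (read(6)): returned '', offset=21
After 7 (read(6)): returned '', offset=21
After 8 (seek(2, SET)): offset=2
After 9 (seek(-3, CUR)): offset=0
After 10 (seek(7, SET)): offset=7
After 11 (tell()): offset=7

Answer: 7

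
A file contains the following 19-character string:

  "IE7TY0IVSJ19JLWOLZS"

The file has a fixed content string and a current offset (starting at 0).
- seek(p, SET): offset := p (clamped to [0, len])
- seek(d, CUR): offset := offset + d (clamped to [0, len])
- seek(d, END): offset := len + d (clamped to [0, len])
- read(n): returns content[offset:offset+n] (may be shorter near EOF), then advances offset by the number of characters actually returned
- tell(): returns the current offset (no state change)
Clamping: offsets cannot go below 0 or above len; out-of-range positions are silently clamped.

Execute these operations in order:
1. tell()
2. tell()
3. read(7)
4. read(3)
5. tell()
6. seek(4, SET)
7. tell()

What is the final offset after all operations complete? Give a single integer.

Answer: 4

Derivation:
After 1 (tell()): offset=0
After 2 (tell()): offset=0
After 3 (read(7)): returned 'IE7TY0I', offset=7
After 4 (read(3)): returned 'VSJ', offset=10
After 5 (tell()): offset=10
After 6 (seek(4, SET)): offset=4
After 7 (tell()): offset=4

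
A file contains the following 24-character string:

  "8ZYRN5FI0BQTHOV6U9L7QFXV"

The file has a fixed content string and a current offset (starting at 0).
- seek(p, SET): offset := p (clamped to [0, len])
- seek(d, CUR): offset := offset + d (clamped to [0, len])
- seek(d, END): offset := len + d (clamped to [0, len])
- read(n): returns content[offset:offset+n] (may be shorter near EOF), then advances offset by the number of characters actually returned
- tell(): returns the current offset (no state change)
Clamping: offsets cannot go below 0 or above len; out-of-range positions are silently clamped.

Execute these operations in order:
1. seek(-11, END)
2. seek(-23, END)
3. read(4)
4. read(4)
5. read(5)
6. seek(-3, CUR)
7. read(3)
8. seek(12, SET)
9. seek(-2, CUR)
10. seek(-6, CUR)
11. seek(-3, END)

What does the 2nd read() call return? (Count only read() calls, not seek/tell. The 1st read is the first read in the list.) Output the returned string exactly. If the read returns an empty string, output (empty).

Answer: 5FI0

Derivation:
After 1 (seek(-11, END)): offset=13
After 2 (seek(-23, END)): offset=1
After 3 (read(4)): returned 'ZYRN', offset=5
After 4 (read(4)): returned '5FI0', offset=9
After 5 (read(5)): returned 'BQTHO', offset=14
After 6 (seek(-3, CUR)): offset=11
After 7 (read(3)): returned 'THO', offset=14
After 8 (seek(12, SET)): offset=12
After 9 (seek(-2, CUR)): offset=10
After 10 (seek(-6, CUR)): offset=4
After 11 (seek(-3, END)): offset=21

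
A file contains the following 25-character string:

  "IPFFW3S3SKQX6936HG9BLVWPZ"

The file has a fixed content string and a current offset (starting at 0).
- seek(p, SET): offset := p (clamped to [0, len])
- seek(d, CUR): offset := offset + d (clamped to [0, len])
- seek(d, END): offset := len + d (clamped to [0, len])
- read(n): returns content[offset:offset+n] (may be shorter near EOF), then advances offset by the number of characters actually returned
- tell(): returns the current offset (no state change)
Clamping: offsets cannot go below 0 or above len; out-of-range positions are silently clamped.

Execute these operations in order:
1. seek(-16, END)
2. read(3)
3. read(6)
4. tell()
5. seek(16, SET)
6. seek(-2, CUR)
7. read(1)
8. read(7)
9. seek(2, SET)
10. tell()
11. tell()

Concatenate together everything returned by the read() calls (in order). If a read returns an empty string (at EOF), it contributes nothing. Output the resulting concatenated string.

After 1 (seek(-16, END)): offset=9
After 2 (read(3)): returned 'KQX', offset=12
After 3 (read(6)): returned '6936HG', offset=18
After 4 (tell()): offset=18
After 5 (seek(16, SET)): offset=16
After 6 (seek(-2, CUR)): offset=14
After 7 (read(1)): returned '3', offset=15
After 8 (read(7)): returned '6HG9BLV', offset=22
After 9 (seek(2, SET)): offset=2
After 10 (tell()): offset=2
After 11 (tell()): offset=2

Answer: KQX6936HG36HG9BLV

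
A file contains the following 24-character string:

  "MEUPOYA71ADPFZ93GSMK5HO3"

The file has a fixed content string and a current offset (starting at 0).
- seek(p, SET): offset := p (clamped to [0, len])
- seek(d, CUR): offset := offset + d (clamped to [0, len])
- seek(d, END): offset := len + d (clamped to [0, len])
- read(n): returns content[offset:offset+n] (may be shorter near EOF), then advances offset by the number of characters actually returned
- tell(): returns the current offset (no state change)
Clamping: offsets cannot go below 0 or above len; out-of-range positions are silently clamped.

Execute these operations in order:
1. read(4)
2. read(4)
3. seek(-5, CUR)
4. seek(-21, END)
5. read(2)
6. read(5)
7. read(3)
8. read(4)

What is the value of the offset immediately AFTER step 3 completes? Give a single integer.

Answer: 3

Derivation:
After 1 (read(4)): returned 'MEUP', offset=4
After 2 (read(4)): returned 'OYA7', offset=8
After 3 (seek(-5, CUR)): offset=3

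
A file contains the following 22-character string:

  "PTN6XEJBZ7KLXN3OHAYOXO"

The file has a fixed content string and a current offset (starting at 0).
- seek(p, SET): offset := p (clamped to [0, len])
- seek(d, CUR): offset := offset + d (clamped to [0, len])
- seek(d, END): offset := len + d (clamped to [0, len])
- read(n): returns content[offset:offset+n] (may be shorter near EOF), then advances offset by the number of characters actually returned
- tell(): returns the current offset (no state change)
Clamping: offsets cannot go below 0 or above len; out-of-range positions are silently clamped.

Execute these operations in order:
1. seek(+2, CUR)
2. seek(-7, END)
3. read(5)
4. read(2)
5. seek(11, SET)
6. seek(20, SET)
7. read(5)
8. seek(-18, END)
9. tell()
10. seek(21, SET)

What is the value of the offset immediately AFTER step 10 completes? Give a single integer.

Answer: 21

Derivation:
After 1 (seek(+2, CUR)): offset=2
After 2 (seek(-7, END)): offset=15
After 3 (read(5)): returned 'OHAYO', offset=20
After 4 (read(2)): returned 'XO', offset=22
After 5 (seek(11, SET)): offset=11
After 6 (seek(20, SET)): offset=20
After 7 (read(5)): returned 'XO', offset=22
After 8 (seek(-18, END)): offset=4
After 9 (tell()): offset=4
After 10 (seek(21, SET)): offset=21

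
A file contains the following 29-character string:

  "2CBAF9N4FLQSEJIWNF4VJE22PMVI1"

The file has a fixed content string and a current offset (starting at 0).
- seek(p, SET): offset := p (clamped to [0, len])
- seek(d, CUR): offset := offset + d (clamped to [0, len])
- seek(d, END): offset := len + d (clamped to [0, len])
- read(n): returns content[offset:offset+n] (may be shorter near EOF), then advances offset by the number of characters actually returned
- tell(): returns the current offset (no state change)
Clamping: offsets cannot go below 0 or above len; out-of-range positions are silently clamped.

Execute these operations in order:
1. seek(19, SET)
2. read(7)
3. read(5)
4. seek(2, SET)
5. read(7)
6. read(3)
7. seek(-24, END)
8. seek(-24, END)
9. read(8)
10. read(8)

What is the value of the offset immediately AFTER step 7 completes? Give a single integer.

After 1 (seek(19, SET)): offset=19
After 2 (read(7)): returned 'VJE22PM', offset=26
After 3 (read(5)): returned 'VI1', offset=29
After 4 (seek(2, SET)): offset=2
After 5 (read(7)): returned 'BAF9N4F', offset=9
After 6 (read(3)): returned 'LQS', offset=12
After 7 (seek(-24, END)): offset=5

Answer: 5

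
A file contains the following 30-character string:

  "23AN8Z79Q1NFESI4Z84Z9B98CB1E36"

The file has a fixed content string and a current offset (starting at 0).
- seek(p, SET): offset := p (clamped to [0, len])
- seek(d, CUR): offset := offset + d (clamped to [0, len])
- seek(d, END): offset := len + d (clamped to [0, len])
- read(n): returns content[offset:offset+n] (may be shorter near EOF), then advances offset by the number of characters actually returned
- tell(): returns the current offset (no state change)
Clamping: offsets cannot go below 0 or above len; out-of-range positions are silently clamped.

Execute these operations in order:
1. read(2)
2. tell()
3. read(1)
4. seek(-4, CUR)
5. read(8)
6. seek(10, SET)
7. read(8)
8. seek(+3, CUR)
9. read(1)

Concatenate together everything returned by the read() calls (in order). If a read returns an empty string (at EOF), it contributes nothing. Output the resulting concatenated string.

After 1 (read(2)): returned '23', offset=2
After 2 (tell()): offset=2
After 3 (read(1)): returned 'A', offset=3
After 4 (seek(-4, CUR)): offset=0
After 5 (read(8)): returned '23AN8Z79', offset=8
After 6 (seek(10, SET)): offset=10
After 7 (read(8)): returned 'NFESI4Z8', offset=18
After 8 (seek(+3, CUR)): offset=21
After 9 (read(1)): returned 'B', offset=22

Answer: 23A23AN8Z79NFESI4Z8B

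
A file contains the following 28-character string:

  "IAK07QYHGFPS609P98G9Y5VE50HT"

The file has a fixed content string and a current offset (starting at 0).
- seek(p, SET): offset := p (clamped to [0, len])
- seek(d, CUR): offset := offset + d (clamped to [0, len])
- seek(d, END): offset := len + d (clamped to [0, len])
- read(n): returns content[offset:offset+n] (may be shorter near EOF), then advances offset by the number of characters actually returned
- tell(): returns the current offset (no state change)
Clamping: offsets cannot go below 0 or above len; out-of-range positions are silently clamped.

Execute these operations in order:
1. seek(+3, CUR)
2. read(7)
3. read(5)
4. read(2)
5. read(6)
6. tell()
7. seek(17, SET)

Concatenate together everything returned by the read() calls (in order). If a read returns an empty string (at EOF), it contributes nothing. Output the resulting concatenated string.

After 1 (seek(+3, CUR)): offset=3
After 2 (read(7)): returned '07QYHGF', offset=10
After 3 (read(5)): returned 'PS609', offset=15
After 4 (read(2)): returned 'P9', offset=17
After 5 (read(6)): returned '8G9Y5V', offset=23
After 6 (tell()): offset=23
After 7 (seek(17, SET)): offset=17

Answer: 07QYHGFPS609P98G9Y5V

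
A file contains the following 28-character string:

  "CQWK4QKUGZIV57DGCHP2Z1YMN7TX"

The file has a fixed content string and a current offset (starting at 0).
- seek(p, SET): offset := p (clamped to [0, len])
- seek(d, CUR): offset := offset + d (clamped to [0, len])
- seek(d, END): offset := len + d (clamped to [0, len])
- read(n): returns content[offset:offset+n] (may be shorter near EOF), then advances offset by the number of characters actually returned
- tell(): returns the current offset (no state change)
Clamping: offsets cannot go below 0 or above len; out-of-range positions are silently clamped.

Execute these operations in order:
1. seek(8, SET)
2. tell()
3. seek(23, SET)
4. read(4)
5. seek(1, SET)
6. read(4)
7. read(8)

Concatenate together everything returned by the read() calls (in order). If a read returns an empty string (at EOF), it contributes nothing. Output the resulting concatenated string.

Answer: MN7TQWK4QKUGZIV5

Derivation:
After 1 (seek(8, SET)): offset=8
After 2 (tell()): offset=8
After 3 (seek(23, SET)): offset=23
After 4 (read(4)): returned 'MN7T', offset=27
After 5 (seek(1, SET)): offset=1
After 6 (read(4)): returned 'QWK4', offset=5
After 7 (read(8)): returned 'QKUGZIV5', offset=13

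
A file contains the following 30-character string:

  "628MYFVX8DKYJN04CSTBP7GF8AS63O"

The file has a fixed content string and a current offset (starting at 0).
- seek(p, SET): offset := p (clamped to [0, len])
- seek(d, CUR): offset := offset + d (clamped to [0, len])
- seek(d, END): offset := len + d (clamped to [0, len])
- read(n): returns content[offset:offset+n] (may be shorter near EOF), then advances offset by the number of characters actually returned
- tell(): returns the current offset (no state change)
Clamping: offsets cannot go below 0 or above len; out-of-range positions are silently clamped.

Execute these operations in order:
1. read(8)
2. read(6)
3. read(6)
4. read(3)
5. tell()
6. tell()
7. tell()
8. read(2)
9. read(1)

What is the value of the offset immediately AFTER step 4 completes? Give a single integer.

Answer: 23

Derivation:
After 1 (read(8)): returned '628MYFVX', offset=8
After 2 (read(6)): returned '8DKYJN', offset=14
After 3 (read(6)): returned '04CSTB', offset=20
After 4 (read(3)): returned 'P7G', offset=23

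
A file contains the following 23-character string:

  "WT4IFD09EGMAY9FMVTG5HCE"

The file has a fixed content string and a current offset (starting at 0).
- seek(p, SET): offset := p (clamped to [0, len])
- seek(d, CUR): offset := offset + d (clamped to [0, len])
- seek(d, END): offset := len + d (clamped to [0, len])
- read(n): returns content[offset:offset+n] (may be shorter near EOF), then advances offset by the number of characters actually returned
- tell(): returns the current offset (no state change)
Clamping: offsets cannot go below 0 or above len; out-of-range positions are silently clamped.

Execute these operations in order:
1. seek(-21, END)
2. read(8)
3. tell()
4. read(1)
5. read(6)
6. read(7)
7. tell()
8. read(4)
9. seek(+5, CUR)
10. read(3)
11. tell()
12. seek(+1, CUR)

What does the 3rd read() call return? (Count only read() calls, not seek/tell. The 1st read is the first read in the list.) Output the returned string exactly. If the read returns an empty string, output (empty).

Answer: AY9FMV

Derivation:
After 1 (seek(-21, END)): offset=2
After 2 (read(8)): returned '4IFD09EG', offset=10
After 3 (tell()): offset=10
After 4 (read(1)): returned 'M', offset=11
After 5 (read(6)): returned 'AY9FMV', offset=17
After 6 (read(7)): returned 'TG5HCE', offset=23
After 7 (tell()): offset=23
After 8 (read(4)): returned '', offset=23
After 9 (seek(+5, CUR)): offset=23
After 10 (read(3)): returned '', offset=23
After 11 (tell()): offset=23
After 12 (seek(+1, CUR)): offset=23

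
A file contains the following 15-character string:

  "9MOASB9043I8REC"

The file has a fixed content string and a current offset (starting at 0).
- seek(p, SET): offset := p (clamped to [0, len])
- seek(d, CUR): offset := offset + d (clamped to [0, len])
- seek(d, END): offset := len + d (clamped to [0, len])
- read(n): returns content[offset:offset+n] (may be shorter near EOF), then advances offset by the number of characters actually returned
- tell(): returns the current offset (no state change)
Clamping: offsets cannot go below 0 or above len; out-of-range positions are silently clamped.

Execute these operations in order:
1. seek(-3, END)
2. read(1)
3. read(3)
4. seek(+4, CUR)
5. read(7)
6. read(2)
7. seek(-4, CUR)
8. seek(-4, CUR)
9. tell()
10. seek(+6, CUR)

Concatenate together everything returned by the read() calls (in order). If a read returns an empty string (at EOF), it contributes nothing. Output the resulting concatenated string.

Answer: REC

Derivation:
After 1 (seek(-3, END)): offset=12
After 2 (read(1)): returned 'R', offset=13
After 3 (read(3)): returned 'EC', offset=15
After 4 (seek(+4, CUR)): offset=15
After 5 (read(7)): returned '', offset=15
After 6 (read(2)): returned '', offset=15
After 7 (seek(-4, CUR)): offset=11
After 8 (seek(-4, CUR)): offset=7
After 9 (tell()): offset=7
After 10 (seek(+6, CUR)): offset=13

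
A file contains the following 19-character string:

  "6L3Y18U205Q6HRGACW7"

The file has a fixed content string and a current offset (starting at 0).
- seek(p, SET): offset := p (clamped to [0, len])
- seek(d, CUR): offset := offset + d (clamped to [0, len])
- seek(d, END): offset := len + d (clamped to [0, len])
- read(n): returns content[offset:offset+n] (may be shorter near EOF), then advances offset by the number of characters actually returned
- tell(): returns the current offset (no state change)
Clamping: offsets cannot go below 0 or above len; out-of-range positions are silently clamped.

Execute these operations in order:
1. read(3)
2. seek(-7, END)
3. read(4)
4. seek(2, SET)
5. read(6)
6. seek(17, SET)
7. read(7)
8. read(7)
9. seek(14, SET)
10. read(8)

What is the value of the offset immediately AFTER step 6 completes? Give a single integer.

Answer: 17

Derivation:
After 1 (read(3)): returned '6L3', offset=3
After 2 (seek(-7, END)): offset=12
After 3 (read(4)): returned 'HRGA', offset=16
After 4 (seek(2, SET)): offset=2
After 5 (read(6)): returned '3Y18U2', offset=8
After 6 (seek(17, SET)): offset=17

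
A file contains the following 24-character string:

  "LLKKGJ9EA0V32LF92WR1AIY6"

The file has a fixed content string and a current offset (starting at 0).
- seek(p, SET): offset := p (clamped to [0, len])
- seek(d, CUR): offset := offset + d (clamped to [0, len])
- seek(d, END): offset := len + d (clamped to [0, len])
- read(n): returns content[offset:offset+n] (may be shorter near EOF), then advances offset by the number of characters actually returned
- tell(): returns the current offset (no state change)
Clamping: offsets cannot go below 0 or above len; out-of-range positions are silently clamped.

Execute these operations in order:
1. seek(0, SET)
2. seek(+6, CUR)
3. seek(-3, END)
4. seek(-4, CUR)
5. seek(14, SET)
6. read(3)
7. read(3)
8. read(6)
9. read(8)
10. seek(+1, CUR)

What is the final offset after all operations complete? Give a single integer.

Answer: 24

Derivation:
After 1 (seek(0, SET)): offset=0
After 2 (seek(+6, CUR)): offset=6
After 3 (seek(-3, END)): offset=21
After 4 (seek(-4, CUR)): offset=17
After 5 (seek(14, SET)): offset=14
After 6 (read(3)): returned 'F92', offset=17
After 7 (read(3)): returned 'WR1', offset=20
After 8 (read(6)): returned 'AIY6', offset=24
After 9 (read(8)): returned '', offset=24
After 10 (seek(+1, CUR)): offset=24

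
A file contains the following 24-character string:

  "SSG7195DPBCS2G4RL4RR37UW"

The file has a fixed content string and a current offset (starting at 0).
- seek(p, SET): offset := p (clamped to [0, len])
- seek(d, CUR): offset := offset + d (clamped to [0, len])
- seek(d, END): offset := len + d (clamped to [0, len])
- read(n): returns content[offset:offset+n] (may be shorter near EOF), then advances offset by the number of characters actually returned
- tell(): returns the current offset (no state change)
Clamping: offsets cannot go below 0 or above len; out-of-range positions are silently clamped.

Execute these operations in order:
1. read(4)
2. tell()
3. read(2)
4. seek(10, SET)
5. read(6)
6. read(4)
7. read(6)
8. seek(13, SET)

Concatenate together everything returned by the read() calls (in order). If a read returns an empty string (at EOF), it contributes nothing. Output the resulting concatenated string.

After 1 (read(4)): returned 'SSG7', offset=4
After 2 (tell()): offset=4
After 3 (read(2)): returned '19', offset=6
After 4 (seek(10, SET)): offset=10
After 5 (read(6)): returned 'CS2G4R', offset=16
After 6 (read(4)): returned 'L4RR', offset=20
After 7 (read(6)): returned '37UW', offset=24
After 8 (seek(13, SET)): offset=13

Answer: SSG719CS2G4RL4RR37UW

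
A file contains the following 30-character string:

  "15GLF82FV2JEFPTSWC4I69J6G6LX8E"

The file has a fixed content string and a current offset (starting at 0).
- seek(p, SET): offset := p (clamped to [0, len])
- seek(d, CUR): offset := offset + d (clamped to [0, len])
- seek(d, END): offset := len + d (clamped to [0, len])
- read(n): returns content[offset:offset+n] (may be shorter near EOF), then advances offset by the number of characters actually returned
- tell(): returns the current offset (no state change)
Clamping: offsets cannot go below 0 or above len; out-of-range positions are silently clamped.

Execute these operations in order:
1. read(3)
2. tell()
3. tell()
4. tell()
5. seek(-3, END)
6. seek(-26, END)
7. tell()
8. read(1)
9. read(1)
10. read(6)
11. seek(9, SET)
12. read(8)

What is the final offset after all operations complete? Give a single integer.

After 1 (read(3)): returned '15G', offset=3
After 2 (tell()): offset=3
After 3 (tell()): offset=3
After 4 (tell()): offset=3
After 5 (seek(-3, END)): offset=27
After 6 (seek(-26, END)): offset=4
After 7 (tell()): offset=4
After 8 (read(1)): returned 'F', offset=5
After 9 (read(1)): returned '8', offset=6
After 10 (read(6)): returned '2FV2JE', offset=12
After 11 (seek(9, SET)): offset=9
After 12 (read(8)): returned '2JEFPTSW', offset=17

Answer: 17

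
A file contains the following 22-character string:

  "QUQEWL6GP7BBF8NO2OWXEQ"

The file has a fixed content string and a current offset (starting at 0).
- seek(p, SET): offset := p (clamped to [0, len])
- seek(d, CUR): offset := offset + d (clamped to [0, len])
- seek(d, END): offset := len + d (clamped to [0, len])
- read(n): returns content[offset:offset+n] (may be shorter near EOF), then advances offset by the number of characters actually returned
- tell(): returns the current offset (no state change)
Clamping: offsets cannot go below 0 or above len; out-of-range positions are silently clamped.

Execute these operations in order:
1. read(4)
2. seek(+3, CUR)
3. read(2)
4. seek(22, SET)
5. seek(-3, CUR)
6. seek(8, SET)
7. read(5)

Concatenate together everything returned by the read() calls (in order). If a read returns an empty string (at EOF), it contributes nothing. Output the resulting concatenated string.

Answer: QUQEGPP7BBF

Derivation:
After 1 (read(4)): returned 'QUQE', offset=4
After 2 (seek(+3, CUR)): offset=7
After 3 (read(2)): returned 'GP', offset=9
After 4 (seek(22, SET)): offset=22
After 5 (seek(-3, CUR)): offset=19
After 6 (seek(8, SET)): offset=8
After 7 (read(5)): returned 'P7BBF', offset=13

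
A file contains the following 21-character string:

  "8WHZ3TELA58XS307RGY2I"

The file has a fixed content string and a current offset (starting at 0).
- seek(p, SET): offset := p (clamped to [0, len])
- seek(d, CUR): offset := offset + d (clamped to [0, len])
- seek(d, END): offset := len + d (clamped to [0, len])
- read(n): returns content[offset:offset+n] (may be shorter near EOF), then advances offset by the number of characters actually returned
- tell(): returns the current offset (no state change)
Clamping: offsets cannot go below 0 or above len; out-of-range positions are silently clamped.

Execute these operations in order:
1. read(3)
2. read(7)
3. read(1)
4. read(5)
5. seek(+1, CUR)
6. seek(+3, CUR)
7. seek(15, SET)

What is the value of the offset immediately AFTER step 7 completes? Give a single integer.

After 1 (read(3)): returned '8WH', offset=3
After 2 (read(7)): returned 'Z3TELA5', offset=10
After 3 (read(1)): returned '8', offset=11
After 4 (read(5)): returned 'XS307', offset=16
After 5 (seek(+1, CUR)): offset=17
After 6 (seek(+3, CUR)): offset=20
After 7 (seek(15, SET)): offset=15

Answer: 15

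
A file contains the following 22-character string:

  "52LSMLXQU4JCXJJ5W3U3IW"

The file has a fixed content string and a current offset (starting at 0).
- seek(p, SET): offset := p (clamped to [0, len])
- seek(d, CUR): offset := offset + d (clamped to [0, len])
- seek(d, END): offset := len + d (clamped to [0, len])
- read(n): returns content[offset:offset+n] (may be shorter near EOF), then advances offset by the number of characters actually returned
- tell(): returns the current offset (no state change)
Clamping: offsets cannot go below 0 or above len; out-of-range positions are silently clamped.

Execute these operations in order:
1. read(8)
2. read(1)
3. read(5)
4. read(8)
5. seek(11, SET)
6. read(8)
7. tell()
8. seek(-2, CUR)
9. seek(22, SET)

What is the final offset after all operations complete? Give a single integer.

After 1 (read(8)): returned '52LSMLXQ', offset=8
After 2 (read(1)): returned 'U', offset=9
After 3 (read(5)): returned '4JCXJ', offset=14
After 4 (read(8)): returned 'J5W3U3IW', offset=22
After 5 (seek(11, SET)): offset=11
After 6 (read(8)): returned 'CXJJ5W3U', offset=19
After 7 (tell()): offset=19
After 8 (seek(-2, CUR)): offset=17
After 9 (seek(22, SET)): offset=22

Answer: 22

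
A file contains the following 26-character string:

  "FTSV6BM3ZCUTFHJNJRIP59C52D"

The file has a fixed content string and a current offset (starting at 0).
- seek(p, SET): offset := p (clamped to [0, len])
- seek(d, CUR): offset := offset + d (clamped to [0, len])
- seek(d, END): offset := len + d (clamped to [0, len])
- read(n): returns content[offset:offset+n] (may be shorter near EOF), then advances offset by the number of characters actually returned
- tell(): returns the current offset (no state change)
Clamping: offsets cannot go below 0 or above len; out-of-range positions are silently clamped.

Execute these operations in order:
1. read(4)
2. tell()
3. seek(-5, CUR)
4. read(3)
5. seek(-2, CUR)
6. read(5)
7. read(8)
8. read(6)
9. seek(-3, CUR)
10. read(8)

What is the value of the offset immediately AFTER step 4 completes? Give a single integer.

After 1 (read(4)): returned 'FTSV', offset=4
After 2 (tell()): offset=4
After 3 (seek(-5, CUR)): offset=0
After 4 (read(3)): returned 'FTS', offset=3

Answer: 3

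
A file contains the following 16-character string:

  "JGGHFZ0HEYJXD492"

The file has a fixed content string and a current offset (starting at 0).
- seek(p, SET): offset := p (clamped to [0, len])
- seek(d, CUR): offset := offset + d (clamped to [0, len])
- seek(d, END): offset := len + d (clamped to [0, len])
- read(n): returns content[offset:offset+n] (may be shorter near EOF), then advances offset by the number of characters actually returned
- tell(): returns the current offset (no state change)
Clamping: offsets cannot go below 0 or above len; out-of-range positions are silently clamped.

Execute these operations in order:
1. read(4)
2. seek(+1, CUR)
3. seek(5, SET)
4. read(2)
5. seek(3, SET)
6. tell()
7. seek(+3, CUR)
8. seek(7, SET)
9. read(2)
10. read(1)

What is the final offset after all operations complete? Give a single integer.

Answer: 10

Derivation:
After 1 (read(4)): returned 'JGGH', offset=4
After 2 (seek(+1, CUR)): offset=5
After 3 (seek(5, SET)): offset=5
After 4 (read(2)): returned 'Z0', offset=7
After 5 (seek(3, SET)): offset=3
After 6 (tell()): offset=3
After 7 (seek(+3, CUR)): offset=6
After 8 (seek(7, SET)): offset=7
After 9 (read(2)): returned 'HE', offset=9
After 10 (read(1)): returned 'Y', offset=10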